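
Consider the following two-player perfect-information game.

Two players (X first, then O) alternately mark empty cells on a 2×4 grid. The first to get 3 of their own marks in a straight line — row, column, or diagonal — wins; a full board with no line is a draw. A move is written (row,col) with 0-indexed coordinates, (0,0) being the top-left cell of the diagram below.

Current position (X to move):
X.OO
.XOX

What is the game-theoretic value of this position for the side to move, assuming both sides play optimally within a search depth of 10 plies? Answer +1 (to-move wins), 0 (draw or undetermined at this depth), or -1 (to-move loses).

value(X.OO/.XOX, X) = 0

ply 1, X at X.OO/.XOX | (0,1)=+0→XXOO/.XOX*; (1,0)=-1→X.OO/XXOX
ply 2, O at XXOO/.XOX | (1,0)=+0→XXOO/OXOX*
ply 3: XXOO/OXOX is terminal +0 (X); from X.OO/.XOX depth 10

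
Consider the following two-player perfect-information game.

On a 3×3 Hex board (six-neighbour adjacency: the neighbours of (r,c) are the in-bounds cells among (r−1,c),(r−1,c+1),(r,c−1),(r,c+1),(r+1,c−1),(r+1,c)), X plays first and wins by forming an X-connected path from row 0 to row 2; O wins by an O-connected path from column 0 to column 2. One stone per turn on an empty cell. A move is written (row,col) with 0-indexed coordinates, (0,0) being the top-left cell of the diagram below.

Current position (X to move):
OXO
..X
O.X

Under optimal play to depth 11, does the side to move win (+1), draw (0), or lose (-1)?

p1 X@[OXO/..X/O.X]: (1,0)[OXO/X.X/O.X]-1 (1,1)[OXO/.XX/O.X]+1* (2,1)[OXO/..X/OXX]-1
p2 O@[OXO/.XX/O.X] terminal -1; root [OXO/..X/O.X] d11

value(OXO/..X/O.X, X) = +1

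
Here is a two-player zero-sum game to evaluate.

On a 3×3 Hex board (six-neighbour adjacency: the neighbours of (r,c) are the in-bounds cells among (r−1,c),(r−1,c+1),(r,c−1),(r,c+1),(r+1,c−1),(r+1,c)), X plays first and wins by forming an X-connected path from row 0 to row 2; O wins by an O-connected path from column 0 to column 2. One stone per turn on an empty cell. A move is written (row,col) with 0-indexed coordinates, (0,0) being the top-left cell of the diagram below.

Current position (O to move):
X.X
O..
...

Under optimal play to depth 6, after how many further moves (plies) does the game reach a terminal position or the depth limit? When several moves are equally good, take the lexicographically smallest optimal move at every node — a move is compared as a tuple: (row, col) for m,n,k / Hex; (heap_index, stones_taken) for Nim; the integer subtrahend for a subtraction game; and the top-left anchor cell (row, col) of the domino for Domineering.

[X.X/O../...] O move#1: (0,1):-1/XOX/O../..., (1,1):-1/X.X/OO./..., (1,2):-1/X.X/O.O/..., (2,0):-1/X.X/O../O.., (2,1):+1/X.X/O../.O.*, (2,2):-1/X.X/O../..O
[X.X/O../.O.] X move#2: (0,1):-1/XXX/O../.O.*, (1,1):-1/X.X/OX./.O., (1,2):-1/X.X/O.X/.O., (2,0):-1/X.X/O../XO., (2,2):-1/X.X/O../.OX
[XXX/O../.O.] O move#3: (1,1):+1/XXX/OO./.O.*, (1,2):+1/XXX/O.O/.O., (2,0):+1/XXX/O../OO., (2,2):+1/XXX/O../.OO
[XXX/OO./.O.] X move#4: (1,2):-1/XXX/OOX/.O.*, (2,0):-1/XXX/OO./XO., (2,2):-1/XXX/OO./.OX
[XXX/OOX/.O.] O move#5: (2,0):-1/XXX/OOX/OO., (2,2):+1/XXX/OOX/.OO*
[XXX/OOX/.OO] end (terminal -1, X#6); searched X.X/O../... to 6

PV length from [X.X/O../...]: 5 plies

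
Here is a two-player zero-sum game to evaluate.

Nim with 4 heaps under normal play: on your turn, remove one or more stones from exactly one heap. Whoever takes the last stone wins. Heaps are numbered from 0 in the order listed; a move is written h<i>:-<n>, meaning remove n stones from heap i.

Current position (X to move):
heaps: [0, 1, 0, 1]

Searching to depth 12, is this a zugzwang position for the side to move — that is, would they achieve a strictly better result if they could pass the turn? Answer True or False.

p1 X@[(0,1,0,1)]: h1:-1[(0,0,0,1)]-1* h3:-1[(0,1,0,0)]-1
p2 O@[(0,0,0,1)]: h3:-1[(0,0,0,0)]+1*
p3 X@[(0,0,0,0)] terminal -1; root [(0,1,0,1)] d12
pass branch (O moves first from the same position):
  | p1 O@[(0,1,0,1)]: h1:-1[(0,0,0,1)]-1* h3:-1[(0,1,0,0)]-1
  | p2 X@[(0,0,0,1)]: h3:-1[(0,0,0,0)]+1*
  | p3 O@[(0,0,0,0)] terminal -1; root [(0,1,0,1)] d12
X moving scores -1; X passing scores +1

zugzwang((0,1,0,1), X) = True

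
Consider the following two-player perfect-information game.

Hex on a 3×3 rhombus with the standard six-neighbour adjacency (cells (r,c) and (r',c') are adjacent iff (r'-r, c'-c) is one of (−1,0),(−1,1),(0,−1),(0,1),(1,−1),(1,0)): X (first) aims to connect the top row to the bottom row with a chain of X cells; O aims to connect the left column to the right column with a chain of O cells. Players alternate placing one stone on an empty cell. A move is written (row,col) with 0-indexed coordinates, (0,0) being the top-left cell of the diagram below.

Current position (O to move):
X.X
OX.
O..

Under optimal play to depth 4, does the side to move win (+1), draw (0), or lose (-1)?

value(X.X/OX./O.., O) = +1

p1 O@[X.X/OX./O..]: (0,1)[XOX/OX./O..]-1 (1,2)[X.X/OXO/O..]-1 (2,1)[X.X/OX./OO.]+1* (2,2)[X.X/OX./O.O]-1
p2 X@[X.X/OX./OO.]: (0,1)[XXX/OX./OO.]-1* (1,2)[X.X/OXX/OO.]-1 (2,2)[X.X/OX./OOX]-1
p3 O@[XXX/OX./OO.]: (1,2)[XXX/OXO/OO.]+1* (2,2)[XXX/OX./OOO]+1
p4 X@[XXX/OXO/OO.] terminal -1; root [X.X/OX./O..] d4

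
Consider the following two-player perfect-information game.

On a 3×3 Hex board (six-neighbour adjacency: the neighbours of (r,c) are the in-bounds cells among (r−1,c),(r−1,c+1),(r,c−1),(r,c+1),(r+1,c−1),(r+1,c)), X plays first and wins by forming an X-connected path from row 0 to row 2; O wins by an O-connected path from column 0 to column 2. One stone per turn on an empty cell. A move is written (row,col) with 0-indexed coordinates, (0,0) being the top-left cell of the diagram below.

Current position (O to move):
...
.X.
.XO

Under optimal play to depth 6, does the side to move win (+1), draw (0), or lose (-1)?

ply 1, O at .../.X./.XO | (0,0)=-1→O../.X./.XO*; (0,1)=-1→.O./.X./.XO; (0,2)=-1→..O/.X./.XO; (1,0)=-1→.../OX./.XO; (1,2)=-1→.../.XO/.XO; (2,0)=-1→.../.X./OXO
ply 2, X at O../.X./.XO | (0,1)=+1→OX./.X./.XO*; (0,2)=+1→O.X/.X./.XO; (1,0)=+1→O../XX./.XO; (1,2)=+1→O../.XX/.XO; (2,0)=+1→O../.X./XXO
ply 3: OX./.X./.XO is terminal -1 (O); from .../.X./.XO depth 6

value(.../.X./.XO, O) = -1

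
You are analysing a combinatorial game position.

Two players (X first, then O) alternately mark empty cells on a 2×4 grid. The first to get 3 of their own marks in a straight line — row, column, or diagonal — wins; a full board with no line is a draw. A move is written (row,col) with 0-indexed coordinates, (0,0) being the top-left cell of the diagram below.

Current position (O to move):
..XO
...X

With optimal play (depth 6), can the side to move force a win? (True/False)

O winning at [..XO/...X]: False

[..XO/...X] O move#1: (0,0):+0/O.XO/...X*, (0,1):+0/.OXO/...X, (1,0):+0/..XO/O..X, (1,1):+0/..XO/.O.X, (1,2):+0/..XO/..OX
[O.XO/...X] X move#2: (0,1):+0/OXXO/...X*, (1,0):+0/O.XO/X..X, (1,1):+0/O.XO/.X.X, (1,2):+0/O.XO/..XX
[OXXO/...X] O move#3: (1,0):+0/OXXO/O..X*, (1,1):+0/OXXO/.O.X, (1,2):+0/OXXO/..OX
[OXXO/O..X] X move#4: (1,1):+0/OXXO/OX.X*, (1,2):+0/OXXO/O.XX
[OXXO/OX.X] O move#5: (1,2):+0/OXXO/OXOX*
[OXXO/OXOX] end (terminal +0, X#6); searched ..XO/...X to 6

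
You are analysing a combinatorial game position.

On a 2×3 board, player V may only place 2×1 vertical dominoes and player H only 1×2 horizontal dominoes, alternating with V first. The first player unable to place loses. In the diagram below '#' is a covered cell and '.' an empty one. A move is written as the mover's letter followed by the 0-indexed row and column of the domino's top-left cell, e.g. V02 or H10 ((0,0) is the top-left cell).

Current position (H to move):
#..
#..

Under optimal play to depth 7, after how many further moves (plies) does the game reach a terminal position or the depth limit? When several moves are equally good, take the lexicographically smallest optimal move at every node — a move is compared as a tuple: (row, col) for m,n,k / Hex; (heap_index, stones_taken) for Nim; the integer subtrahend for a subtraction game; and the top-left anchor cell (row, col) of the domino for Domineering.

p1 H@[#../#..]: H01[###/#..]+1* H11[#../###]+1
p2 V@[###/#..] terminal -1; root [#../#..] d7

PV length from [#../#..]: 1 ply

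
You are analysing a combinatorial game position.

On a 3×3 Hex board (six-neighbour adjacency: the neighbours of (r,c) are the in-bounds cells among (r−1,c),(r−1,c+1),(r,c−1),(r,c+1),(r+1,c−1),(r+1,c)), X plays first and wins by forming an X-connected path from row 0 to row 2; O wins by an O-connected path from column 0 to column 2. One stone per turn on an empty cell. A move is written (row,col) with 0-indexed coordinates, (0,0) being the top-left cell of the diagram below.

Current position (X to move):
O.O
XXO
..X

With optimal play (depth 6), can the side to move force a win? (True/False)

[O.O/XXO/..X] X move#1: (0,1):+1/OXO/XXO/..X*, (2,0):-1/O.O/XXO/X.X, (2,1):-1/O.O/XXO/.XX
[OXO/XXO/..X] O move#2: (2,0):-1/OXO/XXO/O.X*, (2,1):-1/OXO/XXO/.OX
[OXO/XXO/O.X] X move#3: (2,1):+1/OXO/XXO/OXX*
[OXO/XXO/OXX] end (terminal -1, O#4); searched O.O/XXO/..X to 6

X winning at [O.O/XXO/..X]: True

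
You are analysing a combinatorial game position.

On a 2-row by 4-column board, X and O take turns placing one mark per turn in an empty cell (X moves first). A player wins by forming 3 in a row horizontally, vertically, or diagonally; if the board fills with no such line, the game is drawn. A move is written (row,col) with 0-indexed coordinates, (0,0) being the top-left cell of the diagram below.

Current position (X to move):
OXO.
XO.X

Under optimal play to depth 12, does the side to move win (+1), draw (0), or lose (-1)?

[OXO./XO.X] X move#1: (0,3):+0/OXOX/XO.X*, (1,2):+0/OXO./XOXX
[OXOX/XO.X] O move#2: (1,2):+0/OXOX/XOOX*
[OXOX/XOOX] end (terminal +0, X#3); searched OXO./XO.X to 12

value(OXO./XO.X, X) = 0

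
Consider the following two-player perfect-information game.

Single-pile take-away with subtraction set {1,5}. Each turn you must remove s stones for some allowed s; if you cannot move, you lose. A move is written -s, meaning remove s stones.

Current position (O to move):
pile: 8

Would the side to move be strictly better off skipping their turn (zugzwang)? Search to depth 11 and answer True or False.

zugzwang(8, O) = True

ply 1, O at 8 | -1=-1→7*; -5=-1→3
ply 2, X at 7 | -1=+1→6*; -5=+1→2
ply 3, O at 6 | -1=-1→5*; -5=-1→1
ply 4, X at 5 | -1=+1→4*; -5=+1→0
ply 5, O at 4 | -1=-1→3*
ply 6, X at 3 | -1=+1→2*
ply 7, O at 2 | -1=-1→1*
ply 8, X at 1 | -1=+1→0*
ply 9: 0 is terminal -1 (O); from 8 depth 11
suppose O passes — search the same position with X to move:
pass> ply 1, X at 8 | -1=-1→7*; -5=-1→3
pass> ply 2, O at 7 | -1=+1→6*; -5=+1→2
pass> ply 3, X at 6 | -1=-1→5*; -5=-1→1
pass> ply 4, O at 5 | -1=+1→4*; -5=+1→0
pass> ply 5, X at 4 | -1=-1→3*
pass> ply 6, O at 3 | -1=+1→2*
pass> ply 7, X at 2 | -1=-1→1*
pass> ply 8, O at 1 | -1=+1→0*
pass> ply 9: 0 is terminal -1 (X); from 8 depth 11
for O: play -1, pass +1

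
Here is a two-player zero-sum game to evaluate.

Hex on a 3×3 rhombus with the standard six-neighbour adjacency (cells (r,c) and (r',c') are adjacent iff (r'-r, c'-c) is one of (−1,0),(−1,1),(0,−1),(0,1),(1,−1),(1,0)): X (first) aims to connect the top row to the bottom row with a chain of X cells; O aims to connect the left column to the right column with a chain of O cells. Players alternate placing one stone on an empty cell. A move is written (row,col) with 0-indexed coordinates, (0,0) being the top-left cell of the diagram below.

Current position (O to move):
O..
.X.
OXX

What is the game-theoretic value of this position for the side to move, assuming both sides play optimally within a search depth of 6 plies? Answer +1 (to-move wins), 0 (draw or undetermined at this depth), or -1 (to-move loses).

ply 1, O at O../.X./OXX | (0,1)=-1→OO./.X./OXX*; (0,2)=-1→O.O/.X./OXX; (1,0)=-1→O../OX./OXX; (1,2)=-1→O../.XO/OXX
ply 2, X at OO./.X./OXX | (0,2)=+1→OOX/.X./OXX*; (1,0)=-1→OO./XX./OXX; (1,2)=-1→OO./.XX/OXX
ply 3: OOX/.X./OXX is terminal -1 (O); from O../.X./OXX depth 6

value(O../.X./OXX, O) = -1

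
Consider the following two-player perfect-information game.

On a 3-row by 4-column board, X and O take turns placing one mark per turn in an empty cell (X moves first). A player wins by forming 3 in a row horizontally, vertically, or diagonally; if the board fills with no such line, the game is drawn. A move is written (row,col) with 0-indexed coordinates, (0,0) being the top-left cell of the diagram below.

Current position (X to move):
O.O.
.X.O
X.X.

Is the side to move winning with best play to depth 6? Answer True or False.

ply 1, X at O.O./.X.O/X.X. | (0,1)=+1→OXO./.X.O/X.X.*; (0,3)=-1→O.OX/.X.O/X.X.; (1,0)=-1→O.O./XX.O/X.X.; (1,2)=-1→O.O./.XXO/X.X.; (2,1)=+1→O.O./.X.O/XXX.; (2,3)=-1→O.O./.X.O/X.XX
ply 2, O at OXO./.X.O/X.X. | (0,3)=-1→OXOO/.X.O/X.X.*; (1,0)=-1→OXO./OX.O/X.X.; (1,2)=-1→OXO./.XOO/X.X.; (2,1)=-1→OXO./.X.O/XOX.; (2,3)=-1→OXO./.X.O/X.XO
ply 3, X at OXOO/.X.O/X.X. | (1,0)=-1→OXOO/XX.O/X.X.; (1,2)=-1→OXOO/.XXO/X.X.; (2,1)=+1→OXOO/.X.O/XXX.*; (2,3)=+1→OXOO/.X.O/X.XX
ply 4: OXOO/.X.O/XXX. is terminal -1 (O); from O.O./.X.O/X.X. depth 6

X winning at [O.O./.X.O/X.X.]: True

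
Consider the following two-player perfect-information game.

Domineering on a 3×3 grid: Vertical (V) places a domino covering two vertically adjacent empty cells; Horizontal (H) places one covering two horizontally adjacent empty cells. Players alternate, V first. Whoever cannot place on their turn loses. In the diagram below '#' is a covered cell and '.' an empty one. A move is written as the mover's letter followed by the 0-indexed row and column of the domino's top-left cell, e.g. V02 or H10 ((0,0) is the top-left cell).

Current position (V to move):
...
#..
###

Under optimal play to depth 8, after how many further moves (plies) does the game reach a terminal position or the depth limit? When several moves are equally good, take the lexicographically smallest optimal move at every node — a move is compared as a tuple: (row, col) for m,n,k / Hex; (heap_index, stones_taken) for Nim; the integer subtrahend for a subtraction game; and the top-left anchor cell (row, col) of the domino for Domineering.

p1 V@[.../#../###]: V01[.#./##./###]+1* V02[..#/#.#/###]-1
p2 H@[.#./##./###] terminal -1; root [.../#../###] d8

PV length from [.../#../###]: 1 ply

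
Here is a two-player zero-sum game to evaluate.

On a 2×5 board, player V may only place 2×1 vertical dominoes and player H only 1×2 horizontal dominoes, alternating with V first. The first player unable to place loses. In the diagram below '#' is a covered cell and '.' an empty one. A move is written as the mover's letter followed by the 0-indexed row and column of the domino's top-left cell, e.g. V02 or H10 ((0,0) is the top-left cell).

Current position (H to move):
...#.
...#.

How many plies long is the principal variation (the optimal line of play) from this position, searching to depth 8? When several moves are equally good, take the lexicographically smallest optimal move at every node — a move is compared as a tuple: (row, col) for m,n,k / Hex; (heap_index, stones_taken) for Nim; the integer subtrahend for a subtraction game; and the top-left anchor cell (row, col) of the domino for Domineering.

ply 1, H at ...#./...#. | H00=-1→##.#./...#.*; H01=-1→.###./...#.; H10=-1→...#./##.#.; H11=-1→...#./.###.
ply 2, V at ##.#./...#. | V02=+1→####./..##.*; V04=-1→##.##/...##
ply 3, H at ####./..##. | H10=-1→####./####.*
ply 4, V at ####./####. | V04=+1→#####/#####*
ply 5: #####/##### is terminal -1 (H); from ...#./...#. depth 8

PV length from [...#./...#.]: 4 plies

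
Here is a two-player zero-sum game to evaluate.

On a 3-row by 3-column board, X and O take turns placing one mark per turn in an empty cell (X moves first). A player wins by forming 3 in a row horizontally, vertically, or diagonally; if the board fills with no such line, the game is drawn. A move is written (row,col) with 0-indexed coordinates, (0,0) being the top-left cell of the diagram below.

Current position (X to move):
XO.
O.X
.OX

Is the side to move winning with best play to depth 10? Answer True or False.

X winning at [XO./O.X/.OX]: True

ply 1, X at XO./O.X/.OX | (0,2)=+1→XOX/O.X/.OX*; (1,1)=+1→XO./OXX/.OX; (2,0)=-1→XO./O.X/XOX
ply 2: XOX/O.X/.OX is terminal -1 (O); from XO./O.X/.OX depth 10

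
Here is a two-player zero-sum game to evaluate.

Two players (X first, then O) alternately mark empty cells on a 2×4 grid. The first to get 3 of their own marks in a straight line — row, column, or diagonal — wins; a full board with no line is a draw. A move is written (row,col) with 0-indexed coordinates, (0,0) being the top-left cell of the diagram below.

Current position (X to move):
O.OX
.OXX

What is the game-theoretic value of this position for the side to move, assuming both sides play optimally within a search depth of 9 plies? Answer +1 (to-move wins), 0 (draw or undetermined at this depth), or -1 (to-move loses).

[O.OX/.OXX] X move#1: (0,1):+0/OXOX/.OXX*, (1,0):-1/O.OX/XOXX
[OXOX/.OXX] O move#2: (1,0):+0/OXOX/OOXX*
[OXOX/OOXX] end (terminal +0, X#3); searched O.OX/.OXX to 9

value(O.OX/.OXX, X) = 0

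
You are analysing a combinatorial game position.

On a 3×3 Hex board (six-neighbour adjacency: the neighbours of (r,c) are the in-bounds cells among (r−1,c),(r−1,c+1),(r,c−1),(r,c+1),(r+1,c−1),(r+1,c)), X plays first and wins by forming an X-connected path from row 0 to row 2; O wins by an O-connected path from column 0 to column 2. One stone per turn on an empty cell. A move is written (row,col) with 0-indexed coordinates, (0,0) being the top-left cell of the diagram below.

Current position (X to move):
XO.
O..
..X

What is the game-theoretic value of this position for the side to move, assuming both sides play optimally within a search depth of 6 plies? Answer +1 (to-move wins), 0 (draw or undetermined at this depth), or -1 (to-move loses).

value(XO./O../..X, X) = +1

p1 X@[XO./O../..X]: (0,2)[XOX/O../..X]+1* (1,1)[XO./OX./..X]-1 (1,2)[XO./O.X/..X]-1 (2,0)[XO./O../X.X]-1 (2,1)[XO./O../.XX]-1
p2 O@[XOX/O../..X]: (1,1)[XOX/OO./..X]-1* (1,2)[XOX/O.O/..X]-1 (2,0)[XOX/O../O.X]-1 (2,1)[XOX/O../.OX]-1
p3 X@[XOX/OO./..X]: (1,2)[XOX/OOX/..X]+1* (2,0)[XOX/OO./X.X]-1 (2,1)[XOX/OO./.XX]-1
p4 O@[XOX/OOX/..X] terminal -1; root [XO./O../..X] d6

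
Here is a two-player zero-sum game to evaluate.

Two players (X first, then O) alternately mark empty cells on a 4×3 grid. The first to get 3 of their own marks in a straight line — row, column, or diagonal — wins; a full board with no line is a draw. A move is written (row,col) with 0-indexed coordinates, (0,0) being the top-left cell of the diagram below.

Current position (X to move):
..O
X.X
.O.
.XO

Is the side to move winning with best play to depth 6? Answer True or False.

ply 1, X at ..O/X.X/.O./.XO | (0,0)=+1→X.O/X.X/.O./.XO*; (0,1)=+1→.XO/X.X/.O./.XO; (1,1)=+1→..O/XXX/.O./.XO; (2,0)=+1→..O/X.X/XO./.XO; (2,2)=-1→..O/X.X/.OX/.XO; (3,0)=+1→..O/X.X/.O./XXO
ply 2, O at X.O/X.X/.O./.XO | (0,1)=-1→XOO/X.X/.O./.XO*; (1,1)=-1→X.O/XOX/.O./.XO; (2,0)=-1→X.O/X.X/OO./.XO; (2,2)=-1→X.O/X.X/.OO/.XO; (3,0)=-1→X.O/X.X/.O./OXO
ply 3, X at XOO/X.X/.O./.XO | (1,1)=+1→XOO/XXX/.O./.XO*; (2,0)=+1→XOO/X.X/XO./.XO; (2,2)=-1→XOO/X.X/.OX/.XO; (3,0)=-1→XOO/X.X/.O./XXO
ply 4: XOO/XXX/.O./.XO is terminal -1 (O); from ..O/X.X/.O./.XO depth 6

X winning at [..O/X.X/.O./.XO]: True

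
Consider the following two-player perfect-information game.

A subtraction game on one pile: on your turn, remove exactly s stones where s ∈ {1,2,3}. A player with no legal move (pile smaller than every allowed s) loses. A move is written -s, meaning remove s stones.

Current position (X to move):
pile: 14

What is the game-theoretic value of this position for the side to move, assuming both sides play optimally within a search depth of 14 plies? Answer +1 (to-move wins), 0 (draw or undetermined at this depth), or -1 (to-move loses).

value(14, X) = +1

p1 X@[14]: -1[13]-1 -2[12]+1* -3[11]-1
p2 O@[12]: -1[11]-1* -2[10]-1 -3[9]-1
p3 X@[11]: -1[10]-1 -2[9]-1 -3[8]+1*
p4 O@[8]: -1[7]-1* -2[6]-1 -3[5]-1
p5 X@[7]: -1[6]-1 -2[5]-1 -3[4]+1*
p6 O@[4]: -1[3]-1* -2[2]-1 -3[1]-1
p7 X@[3]: -1[2]-1 -2[1]-1 -3[0]+1*
p8 O@[0] terminal -1; root [14] d14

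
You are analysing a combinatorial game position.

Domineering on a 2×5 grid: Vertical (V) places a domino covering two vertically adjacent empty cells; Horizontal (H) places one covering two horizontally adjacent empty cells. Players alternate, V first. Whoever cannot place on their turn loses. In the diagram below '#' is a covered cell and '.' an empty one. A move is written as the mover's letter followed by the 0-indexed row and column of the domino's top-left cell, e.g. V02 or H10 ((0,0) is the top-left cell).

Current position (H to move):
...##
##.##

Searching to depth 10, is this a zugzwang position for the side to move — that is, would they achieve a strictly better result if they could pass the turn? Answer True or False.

zugzwang(...##/##.##, H) = False

ply 1, H at ...##/##.## | H00=-1→##.##/##.##; H01=+1→.####/##.##*
ply 2: .####/##.## is terminal -1 (V); from ...##/##.## depth 10
suppose H passes — search the same position with V to move:
pass> ply 1, V at ...##/##.## | V02=-1→..###/#####*
pass> ply 2, H at ..###/##### | H00=+1→#####/#####*
pass> ply 3: #####/##### is terminal -1 (V); from ...##/##.## depth 10
for H: play +1, pass +1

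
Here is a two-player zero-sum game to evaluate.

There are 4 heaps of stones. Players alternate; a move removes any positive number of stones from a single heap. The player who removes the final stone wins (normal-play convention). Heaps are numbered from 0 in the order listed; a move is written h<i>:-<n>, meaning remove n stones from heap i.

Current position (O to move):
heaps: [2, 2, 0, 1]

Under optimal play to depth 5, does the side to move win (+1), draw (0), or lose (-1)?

value((2,2,0,1), O) = +1

p1 O@[(2,2,0,1)]: h0:-1[(1,2,0,1)]-1 h0:-2[(0,2,0,1)]-1 h1:-1[(2,1,0,1)]-1 h1:-2[(2,0,0,1)]-1 h3:-1[(2,2,0,0)]+1*
p2 X@[(2,2,0,0)]: h0:-1[(1,2,0,0)]-1* h0:-2[(0,2,0,0)]-1 h1:-1[(2,1,0,0)]-1 h1:-2[(2,0,0,0)]-1
p3 O@[(1,2,0,0)]: h0:-1[(0,2,0,0)]-1 h1:-1[(1,1,0,0)]+1* h1:-2[(1,0,0,0)]-1
p4 X@[(1,1,0,0)]: h0:-1[(0,1,0,0)]-1* h1:-1[(1,0,0,0)]-1
p5 O@[(0,1,0,0)]: h1:-1[(0,0,0,0)]+1*
p6 X@[(0,0,0,0)] terminal -1; root [(2,2,0,1)] d5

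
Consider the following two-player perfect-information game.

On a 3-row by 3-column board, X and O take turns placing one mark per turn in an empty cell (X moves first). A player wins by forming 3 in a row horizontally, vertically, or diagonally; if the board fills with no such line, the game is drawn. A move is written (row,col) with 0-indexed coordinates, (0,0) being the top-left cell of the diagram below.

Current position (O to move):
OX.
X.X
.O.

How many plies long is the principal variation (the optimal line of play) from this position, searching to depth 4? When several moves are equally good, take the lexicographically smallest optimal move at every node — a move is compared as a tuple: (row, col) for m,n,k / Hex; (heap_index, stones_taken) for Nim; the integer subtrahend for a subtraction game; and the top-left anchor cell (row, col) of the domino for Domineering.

ply 1, O at OX./X.X/.O. | (0,2)=-1→OXO/X.X/.O.; (1,1)=+0→OX./XOX/.O.*; (2,0)=-1→OX./X.X/OO.; (2,2)=-1→OX./X.X/.OO
ply 2, X at OX./XOX/.O. | (0,2)=-1→OXX/XOX/.O.; (2,0)=-1→OX./XOX/XO.; (2,2)=+0→OX./XOX/.OX*
ply 3, O at OX./XOX/.OX | (0,2)=+0→OXO/XOX/.OX*; (2,0)=-1→OX./XOX/OOX
ply 4, X at OXO/XOX/.OX | (2,0)=+0→OXO/XOX/XOX*
ply 5: OXO/XOX/XOX is terminal +0 (O); from OX./X.X/.O. depth 4

PV length from [OX./X.X/.O.]: 4 plies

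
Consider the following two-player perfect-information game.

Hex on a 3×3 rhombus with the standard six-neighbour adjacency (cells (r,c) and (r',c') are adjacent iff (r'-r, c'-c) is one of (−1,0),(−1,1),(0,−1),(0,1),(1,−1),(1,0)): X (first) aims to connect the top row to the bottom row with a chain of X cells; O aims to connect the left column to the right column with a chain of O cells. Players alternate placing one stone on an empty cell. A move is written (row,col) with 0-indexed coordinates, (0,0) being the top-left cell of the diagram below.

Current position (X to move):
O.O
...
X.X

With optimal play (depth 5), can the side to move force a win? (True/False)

[O.O/.../X.X] X move#1: (0,1):+1/OXO/.../X.X*, (1,0):-1/O.O/X../X.X, (1,1):-1/O.O/.X./X.X, (1,2):-1/O.O/..X/X.X, (2,1):-1/O.O/.../XXX
[OXO/.../X.X] O move#2: (1,0):-1/OXO/O../X.X*, (1,1):-1/OXO/.O./X.X, (1,2):-1/OXO/..O/X.X, (2,1):-1/OXO/.../XOX
[OXO/O../X.X] X move#3: (1,1):+1/OXO/OX./X.X*, (1,2):-1/OXO/O.X/X.X, (2,1):-1/OXO/O../XXX
[OXO/OX./X.X] end (terminal -1, O#4); searched O.O/.../X.X to 5

X winning at [O.O/.../X.X]: True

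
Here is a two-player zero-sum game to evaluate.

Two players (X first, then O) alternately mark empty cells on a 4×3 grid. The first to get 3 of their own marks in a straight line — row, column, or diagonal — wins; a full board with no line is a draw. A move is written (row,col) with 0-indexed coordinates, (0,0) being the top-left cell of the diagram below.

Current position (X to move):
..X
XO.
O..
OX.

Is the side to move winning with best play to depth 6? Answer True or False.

ply 1, X at ..X/XO./O../OX. | (0,0)=+0→X.X/XO./O../OX.*; (0,1)=+0→.XX/XO./O../OX.; (1,2)=-1→..X/XOX/O../OX.; (2,1)=+0→..X/XO./OX./OX.; (2,2)=+0→..X/XO./O.X/OX.; (3,2)=-1→..X/XO./O../OXX
ply 2, O at X.X/XO./O../OX. | (0,1)=+0→XOX/XO./O../OX.*; (1,2)=-1→X.X/XOO/O../OX.; (2,1)=-1→X.X/XO./OO./OX.; (2,2)=-1→X.X/XO./O.O/OX.; (3,2)=-1→X.X/XO./O../OXO
ply 3, X at XOX/XO./O../OX. | (1,2)=-1→XOX/XOX/O../OX.; (2,1)=+0→XOX/XO./OX./OX.*; (2,2)=-1→XOX/XO./O.X/OX.; (3,2)=-1→XOX/XO./O../OXX
ply 4, O at XOX/XO./OX./OX. | (1,2)=-1→XOX/XOO/OX./OX.; (2,2)=-1→XOX/XO./OXO/OX.; (3,2)=+0→XOX/XO./OX./OXO*
ply 5, X at XOX/XO./OX./OXO | (1,2)=+0→XOX/XOX/OX./OXO*; (2,2)=+0→XOX/XO./OXX/OXO
ply 6, O at XOX/XOX/OX./OXO | (2,2)=+0→XOX/XOX/OXO/OXO*
ply 7: XOX/XOX/OXO/OXO is terminal +0 (X); from ..X/XO./O../OX. depth 6

X winning at [..X/XO./O../OX.]: False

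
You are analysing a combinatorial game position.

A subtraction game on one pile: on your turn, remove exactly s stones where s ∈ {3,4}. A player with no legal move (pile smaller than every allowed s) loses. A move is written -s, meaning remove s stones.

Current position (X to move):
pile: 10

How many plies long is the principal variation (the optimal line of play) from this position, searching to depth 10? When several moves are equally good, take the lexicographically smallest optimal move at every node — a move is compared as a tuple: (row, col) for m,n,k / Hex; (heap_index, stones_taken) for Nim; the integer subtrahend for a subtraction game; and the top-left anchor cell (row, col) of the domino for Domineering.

PV length from [10]: 3 plies

p1 X@[10]: -3[7]+1* -4[6]-1
p2 O@[7]: -3[4]-1* -4[3]-1
p3 X@[4]: -3[1]+1* -4[0]+1
p4 O@[1] terminal -1; root [10] d10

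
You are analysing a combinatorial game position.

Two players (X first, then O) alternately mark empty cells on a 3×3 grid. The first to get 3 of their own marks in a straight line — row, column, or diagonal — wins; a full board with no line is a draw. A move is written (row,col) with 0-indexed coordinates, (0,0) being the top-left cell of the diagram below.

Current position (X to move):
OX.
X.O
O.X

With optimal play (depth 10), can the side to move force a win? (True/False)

X winning at [OX./X.O/O.X]: False

[OX./X.O/O.X] X move#1: (0,2):+0/OXX/X.O/O.X*, (1,1):+0/OX./XXO/O.X, (2,1):+0/OX./X.O/OXX
[OXX/X.O/O.X] O move#2: (1,1):+0/OXX/XOO/O.X*, (2,1):+0/OXX/X.O/OOX
[OXX/XOO/O.X] X move#3: (2,1):+0/OXX/XOO/OXX*
[OXX/XOO/OXX] end (terminal +0, O#4); searched OX./X.O/O.X to 10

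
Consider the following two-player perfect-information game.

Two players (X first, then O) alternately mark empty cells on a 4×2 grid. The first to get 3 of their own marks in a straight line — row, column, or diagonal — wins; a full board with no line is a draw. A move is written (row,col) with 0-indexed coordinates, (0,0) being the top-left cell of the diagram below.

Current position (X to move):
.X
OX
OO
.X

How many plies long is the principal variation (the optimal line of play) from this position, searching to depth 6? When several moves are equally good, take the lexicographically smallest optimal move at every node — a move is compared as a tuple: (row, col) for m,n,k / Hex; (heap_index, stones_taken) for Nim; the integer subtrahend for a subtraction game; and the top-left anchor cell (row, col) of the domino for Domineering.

PV length from [.X/OX/OO/.X]: 2 plies

p1 X@[.X/OX/OO/.X]: (0,0)[XX/OX/OO/.X]-1* (3,0)[.X/OX/OO/XX]-1
p2 O@[XX/OX/OO/.X]: (3,0)[XX/OX/OO/OX]+1*
p3 X@[XX/OX/OO/OX] terminal -1; root [.X/OX/OO/.X] d6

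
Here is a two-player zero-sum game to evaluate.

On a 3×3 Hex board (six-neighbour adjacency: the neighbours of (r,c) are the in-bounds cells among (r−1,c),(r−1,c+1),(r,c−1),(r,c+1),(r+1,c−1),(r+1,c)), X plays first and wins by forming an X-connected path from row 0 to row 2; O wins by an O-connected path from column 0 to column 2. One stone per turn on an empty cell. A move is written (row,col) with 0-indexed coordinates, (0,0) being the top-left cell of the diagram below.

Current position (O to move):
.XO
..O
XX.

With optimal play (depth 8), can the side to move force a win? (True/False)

ply 1, O at .XO/..O/XX. | (0,0)=-1→OXO/..O/XX.*; (1,0)=-1→.XO/O.O/XX.; (1,1)=-1→.XO/.OO/XX.; (2,2)=-1→.XO/..O/XXO
ply 2, X at OXO/..O/XX. | (1,0)=+1→OXO/X.O/XX.*; (1,1)=+1→OXO/.XO/XX.; (2,2)=+1→OXO/..O/XXX
ply 3: OXO/X.O/XX. is terminal -1 (O); from .XO/..O/XX. depth 8

O winning at [.XO/..O/XX.]: False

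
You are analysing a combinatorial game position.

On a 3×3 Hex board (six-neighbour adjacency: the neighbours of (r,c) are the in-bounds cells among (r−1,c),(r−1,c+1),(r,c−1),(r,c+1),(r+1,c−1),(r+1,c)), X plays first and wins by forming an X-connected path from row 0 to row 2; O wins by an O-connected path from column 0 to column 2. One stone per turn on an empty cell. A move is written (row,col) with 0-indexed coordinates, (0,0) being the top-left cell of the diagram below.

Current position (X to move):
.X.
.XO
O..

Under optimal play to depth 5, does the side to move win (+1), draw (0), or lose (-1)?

value(.X./.XO/O.., X) = +1

ply 1, X at .X./.XO/O.. | (0,0)=-1→XX./.XO/O..; (0,2)=-1→.XX/.XO/O..; (1,0)=-1→.X./XXO/O..; (2,1)=+1→.X./.XO/OX.*; (2,2)=-1→.X./.XO/O.X
ply 2: .X./.XO/OX. is terminal -1 (O); from .X./.XO/O.. depth 5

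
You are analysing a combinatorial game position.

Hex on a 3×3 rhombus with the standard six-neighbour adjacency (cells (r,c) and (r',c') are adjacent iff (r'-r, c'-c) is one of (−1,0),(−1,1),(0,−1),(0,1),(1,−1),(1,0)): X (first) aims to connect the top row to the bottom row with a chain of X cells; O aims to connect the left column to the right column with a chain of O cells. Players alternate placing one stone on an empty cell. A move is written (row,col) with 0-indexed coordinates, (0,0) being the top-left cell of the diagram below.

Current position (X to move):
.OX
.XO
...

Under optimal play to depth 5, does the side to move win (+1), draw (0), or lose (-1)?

value(.OX/.XO/..., X) = +1

[.OX/.XO/...] X move#1: (0,0):+1/XOX/.XO/...*, (1,0):+1/.OX/XXO/..., (2,0):+1/.OX/.XO/X.., (2,1):+1/.OX/.XO/.X., (2,2):+1/.OX/.XO/..X
[XOX/.XO/...] O move#2: (1,0):-1/XOX/OXO/...*, (2,0):-1/XOX/.XO/O.., (2,1):-1/XOX/.XO/.O., (2,2):-1/XOX/.XO/..O
[XOX/OXO/...] X move#3: (2,0):+1/XOX/OXO/X..*, (2,1):+1/XOX/OXO/.X., (2,2):+1/XOX/OXO/..X
[XOX/OXO/X..] end (terminal -1, O#4); searched .OX/.XO/... to 5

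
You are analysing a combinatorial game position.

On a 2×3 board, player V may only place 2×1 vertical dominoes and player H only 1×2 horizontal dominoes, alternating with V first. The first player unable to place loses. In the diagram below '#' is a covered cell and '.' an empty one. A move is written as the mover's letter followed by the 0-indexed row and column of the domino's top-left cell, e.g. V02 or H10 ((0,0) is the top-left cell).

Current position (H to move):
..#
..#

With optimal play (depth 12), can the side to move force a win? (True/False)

H winning at [..#/..#]: True

p1 H@[..#/..#]: H00[###/..#]+1* H10[..#/###]+1
p2 V@[###/..#] terminal -1; root [..#/..#] d12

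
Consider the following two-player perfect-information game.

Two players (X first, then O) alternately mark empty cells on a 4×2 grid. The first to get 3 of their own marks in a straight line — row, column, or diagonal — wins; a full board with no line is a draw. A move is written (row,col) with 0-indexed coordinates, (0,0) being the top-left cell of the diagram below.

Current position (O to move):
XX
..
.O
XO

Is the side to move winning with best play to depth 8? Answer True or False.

ply 1, O at XX/../.O/XO | (1,0)=+0→XX/O./.O/XO; (1,1)=+1→XX/.O/.O/XO*; (2,0)=+0→XX/../OO/XO
ply 2: XX/.O/.O/XO is terminal -1 (X); from XX/../.O/XO depth 8

O winning at [XX/../.O/XO]: True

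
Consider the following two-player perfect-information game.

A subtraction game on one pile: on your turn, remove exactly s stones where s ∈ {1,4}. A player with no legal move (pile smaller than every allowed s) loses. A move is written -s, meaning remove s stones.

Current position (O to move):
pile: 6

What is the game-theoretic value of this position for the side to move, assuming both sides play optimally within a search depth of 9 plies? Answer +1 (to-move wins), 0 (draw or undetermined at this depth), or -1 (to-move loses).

ply 1, O at 6 | -1=+1→5*; -4=+1→2
ply 2, X at 5 | -1=-1→4*; -4=-1→1
ply 3, O at 4 | -1=-1→3; -4=+1→0*
ply 4: 0 is terminal -1 (X); from 6 depth 9

value(6, O) = +1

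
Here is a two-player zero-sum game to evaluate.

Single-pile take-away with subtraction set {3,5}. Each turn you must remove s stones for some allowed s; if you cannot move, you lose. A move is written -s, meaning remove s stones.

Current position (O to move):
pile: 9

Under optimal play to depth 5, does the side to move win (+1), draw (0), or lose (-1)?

ply 1, O at 9 | -3=-1→6*; -5=-1→4
ply 2, X at 6 | -3=-1→3; -5=+1→1*
ply 3: 1 is terminal -1 (O); from 9 depth 5

value(9, O) = -1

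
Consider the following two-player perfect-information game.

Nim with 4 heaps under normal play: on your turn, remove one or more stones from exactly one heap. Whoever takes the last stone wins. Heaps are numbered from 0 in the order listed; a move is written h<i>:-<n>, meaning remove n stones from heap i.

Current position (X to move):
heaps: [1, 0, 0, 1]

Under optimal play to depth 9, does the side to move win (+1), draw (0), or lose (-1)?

value((1,0,0,1), X) = -1

[(1,0,0,1)] X move#1: h0:-1:-1/(0,0,0,1)*, h3:-1:-1/(1,0,0,0)
[(0,0,0,1)] O move#2: h3:-1:+1/(0,0,0,0)*
[(0,0,0,0)] end (terminal -1, X#3); searched (1,0,0,1) to 9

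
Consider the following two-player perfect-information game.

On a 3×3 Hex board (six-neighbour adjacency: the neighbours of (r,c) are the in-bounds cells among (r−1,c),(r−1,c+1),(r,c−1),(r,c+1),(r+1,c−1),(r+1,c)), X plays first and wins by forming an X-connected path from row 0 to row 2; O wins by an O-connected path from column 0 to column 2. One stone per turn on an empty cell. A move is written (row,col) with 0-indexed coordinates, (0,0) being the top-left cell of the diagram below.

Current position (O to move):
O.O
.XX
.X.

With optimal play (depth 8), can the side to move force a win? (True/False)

O winning at [O.O/.XX/.X.]: True

p1 O@[O.O/.XX/.X.]: (0,1)[OOO/.XX/.X.]+1* (1,0)[O.O/OXX/.X.]-1 (2,0)[O.O/.XX/OX.]-1 (2,2)[O.O/.XX/.XO]-1
p2 X@[OOO/.XX/.X.] terminal -1; root [O.O/.XX/.X.] d8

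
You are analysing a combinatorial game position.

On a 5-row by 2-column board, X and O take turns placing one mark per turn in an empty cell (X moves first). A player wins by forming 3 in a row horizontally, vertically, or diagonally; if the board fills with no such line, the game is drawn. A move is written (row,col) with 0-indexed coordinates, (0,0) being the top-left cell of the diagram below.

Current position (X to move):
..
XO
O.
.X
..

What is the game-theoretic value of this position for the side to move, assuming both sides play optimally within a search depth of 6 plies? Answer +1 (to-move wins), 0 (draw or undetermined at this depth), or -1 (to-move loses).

ply 1, X at ../XO/O./.X/.. | (0,0)=+0→X./XO/O./.X/..*; (0,1)=+0→.X/XO/O./.X/..; (2,1)=+0→../XO/OX/.X/..; (3,0)=+0→../XO/O./XX/..; (4,0)=+0→../XO/O./.X/X.; (4,1)=+0→../XO/O./.X/.X
ply 2, O at X./XO/O./.X/.. | (0,1)=+0→XO/XO/O./.X/..*; (2,1)=+0→X./XO/OO/.X/..; (3,0)=+0→X./XO/O./OX/..; (4,0)=+0→X./XO/O./.X/O.; (4,1)=+0→X./XO/O./.X/.O
ply 3, X at XO/XO/O./.X/.. | (2,1)=+0→XO/XO/OX/.X/..*; (3,0)=-1→XO/XO/O./XX/..; (4,0)=-1→XO/XO/O./.X/X.; (4,1)=-1→XO/XO/O./.X/.X
ply 4, O at XO/XO/OX/.X/.. | (3,0)=-1→XO/XO/OX/OX/..; (4,0)=-1→XO/XO/OX/.X/O.; (4,1)=+0→XO/XO/OX/.X/.O*
ply 5, X at XO/XO/OX/.X/.O | (3,0)=+0→XO/XO/OX/XX/.O*; (4,0)=+0→XO/XO/OX/.X/XO
ply 6, O at XO/XO/OX/XX/.O | (4,0)=+0→XO/XO/OX/XX/OO*
ply 7: XO/XO/OX/XX/OO is terminal +0 (X); from ../XO/O./.X/.. depth 6

value(../XO/O./.X/.., X) = 0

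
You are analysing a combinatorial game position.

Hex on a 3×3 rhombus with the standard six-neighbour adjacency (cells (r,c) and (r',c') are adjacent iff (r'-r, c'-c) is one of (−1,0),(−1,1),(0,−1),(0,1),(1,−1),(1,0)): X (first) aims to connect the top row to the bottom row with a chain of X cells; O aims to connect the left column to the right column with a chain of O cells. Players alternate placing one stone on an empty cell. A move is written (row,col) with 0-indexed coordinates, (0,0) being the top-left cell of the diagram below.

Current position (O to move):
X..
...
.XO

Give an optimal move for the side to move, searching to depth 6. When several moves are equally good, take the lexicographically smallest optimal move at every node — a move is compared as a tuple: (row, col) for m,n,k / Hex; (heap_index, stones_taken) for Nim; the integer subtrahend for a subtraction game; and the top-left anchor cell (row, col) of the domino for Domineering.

O's best at [X../.../.XO]: (1,1)

p1 O@[X../.../.XO]: (0,1)[XO./.../.XO]-1 (0,2)[X.O/.../.XO]-1 (1,0)[X../O../.XO]-1 (1,1)[X../.O./.XO]+1* (1,2)[X../..O/.XO]-1 (2,0)[X../.../OXO]-1
p2 X@[X../.O./.XO]: (0,1)[XX./.O./.XO]-1* (0,2)[X.X/.O./.XO]-1 (1,0)[X../XO./.XO]-1 (1,2)[X../.OX/.XO]-1 (2,0)[X../.O./XXO]-1
p3 O@[XX./.O./.XO]: (0,2)[XXO/.O./.XO]+1* (1,0)[XX./OO./.XO]+1 (1,2)[XX./.OO/.XO]+1 (2,0)[XX./.O./OXO]+1
p4 X@[XXO/.O./.XO]: (1,0)[XXO/XO./.XO]-1* (1,2)[XXO/.OX/.XO]-1 (2,0)[XXO/.O./XXO]-1
p5 O@[XXO/XO./.XO]: (1,2)[XXO/XOO/.XO]-1 (2,0)[XXO/XO./OXO]+1*
p6 X@[XXO/XO./OXO] terminal -1; root [X../.../.XO] d6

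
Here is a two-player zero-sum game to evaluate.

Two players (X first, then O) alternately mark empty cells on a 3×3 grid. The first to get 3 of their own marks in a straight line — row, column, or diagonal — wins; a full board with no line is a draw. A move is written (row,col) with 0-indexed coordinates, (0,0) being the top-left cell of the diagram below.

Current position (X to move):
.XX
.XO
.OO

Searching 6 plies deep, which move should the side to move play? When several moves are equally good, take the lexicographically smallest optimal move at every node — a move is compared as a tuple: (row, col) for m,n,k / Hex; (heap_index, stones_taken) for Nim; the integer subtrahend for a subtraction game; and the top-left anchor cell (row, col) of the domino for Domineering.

X's best at [.XX/.XO/.OO]: (0,0)

[.XX/.XO/.OO] X move#1: (0,0):+1/XXX/.XO/.OO*, (1,0):-1/.XX/XXO/.OO, (2,0):+1/.XX/.XO/XOO
[XXX/.XO/.OO] end (terminal -1, O#2); searched .XX/.XO/.OO to 6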